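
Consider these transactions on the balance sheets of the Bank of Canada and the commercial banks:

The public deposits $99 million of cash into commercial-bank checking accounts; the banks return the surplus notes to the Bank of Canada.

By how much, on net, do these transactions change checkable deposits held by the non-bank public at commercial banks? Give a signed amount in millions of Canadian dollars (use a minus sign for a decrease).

Bank of Canada balance sheet:
  Assets:      no change
  Liabilities: Bank reserves +$99M, Currency in circulation −$99M
Commercial banking system:
  Assets:      Reserves at CB +$99M
  Liabilities: Checkable deposits +$99M
So the change in checkable deposits held by the non-bank public at commercial banks is +$99 million.

+$99 million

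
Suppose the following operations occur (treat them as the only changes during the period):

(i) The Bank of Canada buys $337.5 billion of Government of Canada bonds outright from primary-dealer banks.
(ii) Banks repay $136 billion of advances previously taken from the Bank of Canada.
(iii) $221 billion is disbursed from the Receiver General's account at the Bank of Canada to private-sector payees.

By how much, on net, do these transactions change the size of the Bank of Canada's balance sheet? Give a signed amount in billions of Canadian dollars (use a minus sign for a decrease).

OMO purchase (from banks) $337.5 billion: a Bank of Canada asset is acquired → +$337.5B.
Discount-window repayment $136 billion: a Bank of Canada asset is shed → −$136B.
Government spending $221 billion: only the composition of liabilities changes → 0.
Net: 337.5 − 136 + 0 = +$201.5 billion.

+$201.5 billion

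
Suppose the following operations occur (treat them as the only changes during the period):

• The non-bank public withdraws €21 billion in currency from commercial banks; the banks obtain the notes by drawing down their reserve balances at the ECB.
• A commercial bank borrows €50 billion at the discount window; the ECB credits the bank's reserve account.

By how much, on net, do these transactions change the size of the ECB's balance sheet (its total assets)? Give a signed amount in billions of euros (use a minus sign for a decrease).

+€50 billion

ECB balance sheet:
  Assets:      Loans to banks +€50B
  Liabilities: Bank reserves +€29B, Currency in circulation +€21B
Change in total ECB assets = +€50 billion.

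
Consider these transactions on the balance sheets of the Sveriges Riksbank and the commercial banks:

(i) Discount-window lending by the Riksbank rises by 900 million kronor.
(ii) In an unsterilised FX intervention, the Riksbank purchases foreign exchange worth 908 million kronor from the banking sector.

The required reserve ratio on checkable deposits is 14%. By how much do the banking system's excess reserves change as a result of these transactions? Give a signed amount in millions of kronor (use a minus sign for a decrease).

Discount-window loan 900 million kronor: reserves +900M, deposits 0.
FX purchase 908 million kronor: reserves +908M, deposits 0.
Totals: Δreserves = +1808M, Δdeposits = 0.
Δrequired reserves = 14% × 0 = 0.
Δexcess reserves = Δreserves − Δrequired = +1808M − (0) = +1808 million.

+1808 million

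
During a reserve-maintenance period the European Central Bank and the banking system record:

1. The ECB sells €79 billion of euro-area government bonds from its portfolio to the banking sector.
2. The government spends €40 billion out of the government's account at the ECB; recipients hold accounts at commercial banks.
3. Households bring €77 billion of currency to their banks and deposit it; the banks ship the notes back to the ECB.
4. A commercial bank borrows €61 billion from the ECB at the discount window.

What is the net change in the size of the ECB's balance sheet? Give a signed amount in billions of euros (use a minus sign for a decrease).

OMO sale (to banks) €79 billion: an ECB asset is shed → −€79B.
Government spending €40 billion: only the composition of liabilities changes → 0.
Currency deposit €77 billion: only the composition of liabilities changes → 0.
Discount-window loan €61 billion: an ECB asset is acquired → +€61B.
Net: −79 + 0 + 0 + 61 = -€18 billion.

-€18 billion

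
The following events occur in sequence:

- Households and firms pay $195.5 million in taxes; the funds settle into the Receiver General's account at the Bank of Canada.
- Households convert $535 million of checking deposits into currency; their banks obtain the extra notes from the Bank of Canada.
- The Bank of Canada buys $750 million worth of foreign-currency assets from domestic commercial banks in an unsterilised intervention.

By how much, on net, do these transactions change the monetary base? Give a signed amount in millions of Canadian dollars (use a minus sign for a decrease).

+$554.5 million

Bank of Canada balance sheet:
  Assets:      Foreign assets +$750M
  Liabilities: Bank reserves +$19.5M, Currency in circulation +$535M, Government deposits +$195.5M
Commercial banking system:
  Assets:      Reserves at CB +$19.5M, Foreign assets −$750M
  Liabilities: Checkable deposits −$730.5M
Monetary base = currency + reserves: +$535M + (+$19.5M) = +$554.5 million.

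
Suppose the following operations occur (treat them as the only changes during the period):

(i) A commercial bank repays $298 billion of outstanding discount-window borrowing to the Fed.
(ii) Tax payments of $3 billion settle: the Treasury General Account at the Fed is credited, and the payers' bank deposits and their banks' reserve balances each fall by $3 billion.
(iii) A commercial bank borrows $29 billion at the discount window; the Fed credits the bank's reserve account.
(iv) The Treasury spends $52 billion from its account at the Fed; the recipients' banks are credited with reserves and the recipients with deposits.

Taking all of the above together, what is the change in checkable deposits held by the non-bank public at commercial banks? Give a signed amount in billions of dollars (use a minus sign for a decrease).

+$49 billion

Fed balance sheet:
  Assets:      Loans to banks −$269B
  Liabilities: Bank reserves −$220B, Government deposits −$49B
Commercial banking system:
  Assets:      Reserves at CB −$220B
  Liabilities: Checkable deposits +$49B, Borrowings from CB −$269B
So the change in checkable deposits held by the non-bank public at commercial banks is +$49 billion.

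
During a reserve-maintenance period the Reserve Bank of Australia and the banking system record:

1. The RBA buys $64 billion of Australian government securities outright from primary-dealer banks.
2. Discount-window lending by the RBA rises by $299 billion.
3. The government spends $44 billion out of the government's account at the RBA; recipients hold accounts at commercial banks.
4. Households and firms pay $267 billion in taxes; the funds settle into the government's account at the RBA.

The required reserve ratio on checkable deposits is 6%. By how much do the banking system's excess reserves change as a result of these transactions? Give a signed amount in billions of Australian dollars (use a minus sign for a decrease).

+$153.38 billion

OMO purchase (from banks) $64 billion: reserves +$64B, deposits 0.
Discount-window loan $299 billion: reserves +$299B, deposits 0.
Government spending $44 billion: reserves +$44B, deposits +$44B.
Government account inflow $267 billion: reserves −$267B, deposits −$267B.
Totals: Δreserves = +$140B, Δdeposits = −$223B.
Δrequired reserves = 6% × −$223B = −$13.38B.
Δexcess reserves = Δreserves − Δrequired = +$140B − (−$13.38B) = +$153.38 billion.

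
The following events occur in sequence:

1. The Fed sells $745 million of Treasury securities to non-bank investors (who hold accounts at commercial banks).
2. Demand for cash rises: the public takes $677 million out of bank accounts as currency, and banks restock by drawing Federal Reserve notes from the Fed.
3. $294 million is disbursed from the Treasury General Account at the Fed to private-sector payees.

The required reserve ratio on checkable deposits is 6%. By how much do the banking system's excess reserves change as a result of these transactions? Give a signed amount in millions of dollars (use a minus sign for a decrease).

Asset sale (to non-banks) $745 million: reserves −$745M, deposits −$745M.
Currency withdrawal $677 million: reserves −$677M, deposits −$677M.
Government spending $294 million: reserves +$294M, deposits +$294M.
Totals: Δreserves = −$1128M, Δdeposits = −$1128M.
Δrequired reserves = 6% × −$1128M = −$67.68M.
Δexcess reserves = Δreserves − Δrequired = −$1128M − (−$67.68M) = -$1060.32 million.

-$1060.32 million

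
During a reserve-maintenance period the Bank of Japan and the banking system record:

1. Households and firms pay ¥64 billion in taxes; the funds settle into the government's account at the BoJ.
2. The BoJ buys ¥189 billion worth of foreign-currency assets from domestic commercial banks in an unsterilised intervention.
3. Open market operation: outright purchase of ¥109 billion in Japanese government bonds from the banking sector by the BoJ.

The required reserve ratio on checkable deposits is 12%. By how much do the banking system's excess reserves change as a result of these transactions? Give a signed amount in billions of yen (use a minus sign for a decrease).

Government account inflow ¥64 billion: reserves −¥64B, deposits −¥64B.
FX purchase ¥189 billion: reserves +¥189B, deposits 0.
OMO purchase (from banks) ¥109 billion: reserves +¥109B, deposits 0.
Totals: Δreserves = +¥234B, Δdeposits = −¥64B.
Δrequired reserves = 12% × −¥64B = −¥7.68B.
Δexcess reserves = Δreserves − Δrequired = +¥234B − (−¥7.68B) = +¥241.68 billion.

+¥241.68 billion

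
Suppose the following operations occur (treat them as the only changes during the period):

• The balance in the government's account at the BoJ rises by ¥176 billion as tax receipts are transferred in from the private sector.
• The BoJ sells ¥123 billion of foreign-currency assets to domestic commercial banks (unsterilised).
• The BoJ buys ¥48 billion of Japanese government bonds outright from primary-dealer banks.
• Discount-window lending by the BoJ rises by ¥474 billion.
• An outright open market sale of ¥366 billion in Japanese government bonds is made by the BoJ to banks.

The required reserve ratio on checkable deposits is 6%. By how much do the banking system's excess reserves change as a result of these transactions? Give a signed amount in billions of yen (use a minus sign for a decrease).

-¥132.44 billion

Government account inflow ¥176 billion: reserves −¥176B, deposits −¥176B.
FX sale ¥123 billion: reserves −¥123B, deposits 0.
OMO purchase (from banks) ¥48 billion: reserves +¥48B, deposits 0.
Discount-window loan ¥474 billion: reserves +¥474B, deposits 0.
OMO sale (to banks) ¥366 billion: reserves −¥366B, deposits 0.
Totals: Δreserves = −¥143B, Δdeposits = −¥176B.
Δrequired reserves = 6% × −¥176B = −¥10.56B.
Δexcess reserves = Δreserves − Δrequired = −¥143B − (−¥10.56B) = -¥132.44 billion.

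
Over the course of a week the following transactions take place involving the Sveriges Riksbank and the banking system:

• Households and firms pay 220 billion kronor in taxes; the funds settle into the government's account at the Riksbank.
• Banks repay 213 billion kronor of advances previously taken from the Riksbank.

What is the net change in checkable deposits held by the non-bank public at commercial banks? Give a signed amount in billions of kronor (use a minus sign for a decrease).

Government account inflow 220 billion kronor: non-bank counterparties' bank balances fall → −220B.
Discount-window repayment 213 billion kronor: the counterparty is a bank, so public deposits are unchanged → 0.
Net: −220 + 0 = -220 billion.

-220 billion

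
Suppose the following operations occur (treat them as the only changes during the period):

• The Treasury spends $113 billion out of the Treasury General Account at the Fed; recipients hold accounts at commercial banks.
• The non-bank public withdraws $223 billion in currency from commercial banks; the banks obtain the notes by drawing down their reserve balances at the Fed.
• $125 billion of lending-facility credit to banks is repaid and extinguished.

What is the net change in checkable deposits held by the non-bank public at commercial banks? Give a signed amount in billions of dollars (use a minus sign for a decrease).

-$110 billion

Government spending $113 billion: non-bank counterparties' bank balances rise → +$113B.
Currency withdrawal $223 billion: non-bank counterparties' bank balances fall → −$223B.
Discount-window repayment $125 billion: the counterparty is a bank, so public deposits are unchanged → 0.
Net: 113 − 223 + 0 = -$110 billion.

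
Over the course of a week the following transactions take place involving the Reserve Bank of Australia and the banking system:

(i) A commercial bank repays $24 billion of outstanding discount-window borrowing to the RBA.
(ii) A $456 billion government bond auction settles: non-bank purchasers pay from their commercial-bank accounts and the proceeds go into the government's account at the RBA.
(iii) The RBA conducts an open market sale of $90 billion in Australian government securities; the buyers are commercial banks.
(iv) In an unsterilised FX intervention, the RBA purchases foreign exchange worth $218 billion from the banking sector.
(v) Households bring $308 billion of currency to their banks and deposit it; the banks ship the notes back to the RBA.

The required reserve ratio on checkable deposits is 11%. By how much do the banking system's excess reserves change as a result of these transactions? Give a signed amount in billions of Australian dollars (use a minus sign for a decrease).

-$27.72 billion

Discount-window repayment $24 billion: reserves −$24B, deposits 0.
Government account inflow $456 billion: reserves −$456B, deposits −$456B.
OMO sale (to banks) $90 billion: reserves −$90B, deposits 0.
FX purchase $218 billion: reserves +$218B, deposits 0.
Currency deposit $308 billion: reserves +$308B, deposits +$308B.
Totals: Δreserves = −$44B, Δdeposits = −$148B.
Δrequired reserves = 11% × −$148B = −$16.28B.
Δexcess reserves = Δreserves − Δrequired = −$44B − (−$16.28B) = -$27.72 billion.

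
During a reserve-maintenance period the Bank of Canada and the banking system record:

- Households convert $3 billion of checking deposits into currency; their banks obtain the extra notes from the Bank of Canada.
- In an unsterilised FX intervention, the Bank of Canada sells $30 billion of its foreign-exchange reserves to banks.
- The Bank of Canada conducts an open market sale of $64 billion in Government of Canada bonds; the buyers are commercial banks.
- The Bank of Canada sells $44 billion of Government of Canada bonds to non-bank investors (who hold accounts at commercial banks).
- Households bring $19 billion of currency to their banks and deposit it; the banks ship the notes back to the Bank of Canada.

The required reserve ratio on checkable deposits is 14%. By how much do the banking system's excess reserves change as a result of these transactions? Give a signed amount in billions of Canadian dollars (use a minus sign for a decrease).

Currency withdrawal $3 billion: reserves −$3B, deposits −$3B.
FX sale $30 billion: reserves −$30B, deposits 0.
OMO sale (to banks) $64 billion: reserves −$64B, deposits 0.
Asset sale (to non-banks) $44 billion: reserves −$44B, deposits −$44B.
Currency deposit $19 billion: reserves +$19B, deposits +$19B.
Totals: Δreserves = −$122B, Δdeposits = −$28B.
Δrequired reserves = 14% × −$28B = −$3.92B.
Δexcess reserves = Δreserves − Δrequired = −$122B − (−$3.92B) = -$118.08 billion.

-$118.08 billion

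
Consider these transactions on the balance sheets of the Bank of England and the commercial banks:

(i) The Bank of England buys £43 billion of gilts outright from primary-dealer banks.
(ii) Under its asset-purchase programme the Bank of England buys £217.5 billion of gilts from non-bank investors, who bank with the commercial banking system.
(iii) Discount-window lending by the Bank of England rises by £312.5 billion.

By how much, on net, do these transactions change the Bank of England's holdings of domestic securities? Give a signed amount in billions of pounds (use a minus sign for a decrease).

+£260.5 billion

OMO purchase (from banks) £43 billion: securities added to the Bank of England's portfolio → +£43B.
Asset purchase (from non-banks) £217.5 billion: securities added to the Bank of England's portfolio → +£217.5B.
Discount-window loan £312.5 billion: the Bank of England's securities portfolio is untouched → 0.
Net: 43 + 217.5 + 0 = +£260.5 billion.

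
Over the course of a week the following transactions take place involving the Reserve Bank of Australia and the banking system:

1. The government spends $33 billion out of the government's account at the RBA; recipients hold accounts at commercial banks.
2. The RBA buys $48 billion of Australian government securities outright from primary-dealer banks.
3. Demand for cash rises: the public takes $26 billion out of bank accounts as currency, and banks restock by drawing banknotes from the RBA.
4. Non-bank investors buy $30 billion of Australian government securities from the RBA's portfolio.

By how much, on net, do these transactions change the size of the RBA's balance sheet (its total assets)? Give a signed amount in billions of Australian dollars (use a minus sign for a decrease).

Government spending $33 billion: only the composition of liabilities changes → 0.
OMO purchase (from banks) $48 billion: an RBA asset is acquired → +$48B.
Currency withdrawal $26 billion: only the composition of liabilities changes → 0.
Asset sale (to non-banks) $30 billion: an RBA asset is shed → −$30B.
Net: 0 + 48 + 0 − 30 = +$18 billion.

+$18 billion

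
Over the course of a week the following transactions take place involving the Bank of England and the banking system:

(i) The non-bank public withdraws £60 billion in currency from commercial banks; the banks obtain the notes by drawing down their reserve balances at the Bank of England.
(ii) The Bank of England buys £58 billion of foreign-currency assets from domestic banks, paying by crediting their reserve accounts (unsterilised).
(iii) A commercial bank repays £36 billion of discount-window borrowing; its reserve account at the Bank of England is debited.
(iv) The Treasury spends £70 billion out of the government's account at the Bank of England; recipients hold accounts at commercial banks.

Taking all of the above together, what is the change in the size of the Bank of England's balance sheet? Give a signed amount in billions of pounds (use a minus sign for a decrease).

Currency withdrawal £60 billion: only the composition of liabilities changes → 0.
FX purchase £58 billion: a Bank of England asset is acquired → +£58B.
Discount-window repayment £36 billion: a Bank of England asset is shed → −£36B.
Government spending £70 billion: only the composition of liabilities changes → 0.
Net: 0 + 58 − 36 + 0 = +£22 billion.

+£22 billion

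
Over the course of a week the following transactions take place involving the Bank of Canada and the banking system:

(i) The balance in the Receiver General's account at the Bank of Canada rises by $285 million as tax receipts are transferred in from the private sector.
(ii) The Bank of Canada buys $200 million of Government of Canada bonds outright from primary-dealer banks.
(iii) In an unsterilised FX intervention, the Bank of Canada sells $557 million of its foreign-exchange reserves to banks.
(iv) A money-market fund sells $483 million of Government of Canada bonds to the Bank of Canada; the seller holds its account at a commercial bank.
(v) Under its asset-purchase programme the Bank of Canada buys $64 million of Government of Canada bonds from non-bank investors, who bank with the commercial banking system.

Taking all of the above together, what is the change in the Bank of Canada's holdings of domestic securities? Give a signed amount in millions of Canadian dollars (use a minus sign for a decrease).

Bank of Canada balance sheet:
  Assets:      Securities +$747M, Foreign assets −$557M
  Liabilities: Bank reserves −$95M, Government deposits +$285M
Commercial banking system:
  Assets:      Reserves at CB −$95M, Securities −$200M, Foreign assets +$557M
  Liabilities: Checkable deposits +$262M
So the change in the Bank of Canada's holdings of domestic securities is +$747 million.

+$747 million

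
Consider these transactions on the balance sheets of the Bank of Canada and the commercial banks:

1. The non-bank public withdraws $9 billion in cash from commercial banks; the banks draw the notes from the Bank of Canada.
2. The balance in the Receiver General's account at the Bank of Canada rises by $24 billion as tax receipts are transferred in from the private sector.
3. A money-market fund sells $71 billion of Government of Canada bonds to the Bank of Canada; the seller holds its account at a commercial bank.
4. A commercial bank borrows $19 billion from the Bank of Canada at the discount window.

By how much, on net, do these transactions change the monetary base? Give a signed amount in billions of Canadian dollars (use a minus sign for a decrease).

+$66 billion

Currency withdrawal $9 billion: just a shift between currency and reserves — both are base money → 0.
Government account inflow $24 billion: reserves shift to a non-base liability → −$24B.
Asset purchase (from non-banks) $71 billion: Bank of Canada balance sheet expands → +$71B.
Discount-window loan $19 billion: Bank of Canada balance sheet expands → +$19B.
Net: 0 − 24 + 71 + 19 = +$66 billion.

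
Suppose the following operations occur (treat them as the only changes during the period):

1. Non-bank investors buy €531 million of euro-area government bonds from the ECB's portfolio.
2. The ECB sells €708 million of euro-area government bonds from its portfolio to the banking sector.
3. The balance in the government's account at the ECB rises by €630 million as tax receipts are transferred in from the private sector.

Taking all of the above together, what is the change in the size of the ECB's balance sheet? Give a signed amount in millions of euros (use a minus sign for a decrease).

-€1239 million

Asset sale (to non-banks) €531 million: an ECB asset is shed → −€531M.
OMO sale (to banks) €708 million: an ECB asset is shed → −€708M.
Government account inflow €630 million: only the composition of liabilities changes → 0.
Net: −531 − 708 + 0 = -€1239 million.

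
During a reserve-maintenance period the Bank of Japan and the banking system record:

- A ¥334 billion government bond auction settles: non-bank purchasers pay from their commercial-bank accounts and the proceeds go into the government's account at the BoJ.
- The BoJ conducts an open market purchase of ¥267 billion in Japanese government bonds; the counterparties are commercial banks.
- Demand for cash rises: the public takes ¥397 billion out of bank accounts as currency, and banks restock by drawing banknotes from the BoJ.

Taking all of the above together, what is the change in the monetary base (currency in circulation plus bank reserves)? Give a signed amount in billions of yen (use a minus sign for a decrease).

-¥67 billion

BoJ balance sheet:
  Assets:      Securities +¥267B
  Liabilities: Bank reserves −¥464B, Currency in circulation +¥397B, Government deposits +¥334B
Monetary base = currency + reserves: +¥397B + (−¥464B) = -¥67 billion.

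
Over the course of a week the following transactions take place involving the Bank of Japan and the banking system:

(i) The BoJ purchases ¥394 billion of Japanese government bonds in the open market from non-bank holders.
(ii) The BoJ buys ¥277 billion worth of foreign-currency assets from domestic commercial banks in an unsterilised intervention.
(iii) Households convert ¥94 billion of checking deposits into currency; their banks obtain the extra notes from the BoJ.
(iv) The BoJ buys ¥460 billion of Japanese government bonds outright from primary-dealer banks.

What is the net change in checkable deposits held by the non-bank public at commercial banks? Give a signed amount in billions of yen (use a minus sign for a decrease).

+¥300 billion

Asset purchase (from non-banks) ¥394 billion: non-bank counterparties' bank balances rise → +¥394B.
FX purchase ¥277 billion: the counterparty is a bank, so public deposits are unchanged → 0.
Currency withdrawal ¥94 billion: non-bank counterparties' bank balances fall → −¥94B.
OMO purchase (from banks) ¥460 billion: the counterparty is a bank, so public deposits are unchanged → 0.
Net: 394 + 0 − 94 + 0 = +¥300 billion.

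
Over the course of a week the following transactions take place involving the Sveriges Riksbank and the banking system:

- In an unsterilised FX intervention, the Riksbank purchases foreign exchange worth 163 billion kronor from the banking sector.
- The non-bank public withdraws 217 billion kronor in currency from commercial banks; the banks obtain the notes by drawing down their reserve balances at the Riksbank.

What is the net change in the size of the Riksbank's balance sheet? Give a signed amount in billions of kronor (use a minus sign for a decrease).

Riksbank balance sheet:
  Assets:      Foreign assets +163B
  Liabilities: Bank reserves −54B, Currency in circulation +217B
Change in total Riksbank assets = +163 billion.

+163 billion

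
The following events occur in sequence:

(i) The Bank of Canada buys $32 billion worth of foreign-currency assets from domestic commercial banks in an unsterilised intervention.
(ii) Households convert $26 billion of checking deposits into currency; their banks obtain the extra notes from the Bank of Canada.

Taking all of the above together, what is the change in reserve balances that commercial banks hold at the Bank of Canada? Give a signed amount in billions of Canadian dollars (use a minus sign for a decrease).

+$6 billion

FX purchase $32 billion: the Bank of Canada pays by crediting reserve accounts → +$32B.
Currency withdrawal $26 billion: banks swap reserves for currency → −$26B.
Net: 32 − 26 = +$6 billion.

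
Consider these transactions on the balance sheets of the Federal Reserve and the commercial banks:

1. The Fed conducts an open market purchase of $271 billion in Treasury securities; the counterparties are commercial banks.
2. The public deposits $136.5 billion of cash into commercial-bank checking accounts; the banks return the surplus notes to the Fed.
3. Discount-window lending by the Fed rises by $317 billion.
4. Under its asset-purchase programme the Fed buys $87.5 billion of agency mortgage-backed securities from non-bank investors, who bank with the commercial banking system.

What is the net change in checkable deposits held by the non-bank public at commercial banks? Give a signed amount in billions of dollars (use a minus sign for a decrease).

Fed balance sheet:
  Assets:      Securities +$358.5B, Loans to banks +$317B
  Liabilities: Bank reserves +$812B, Currency in circulation −$136.5B
Commercial banking system:
  Assets:      Reserves at CB +$812B, Securities −$271B
  Liabilities: Checkable deposits +$224B, Borrowings from CB +$317B
So the change in checkable deposits held by the non-bank public at commercial banks is +$224 billion.

+$224 billion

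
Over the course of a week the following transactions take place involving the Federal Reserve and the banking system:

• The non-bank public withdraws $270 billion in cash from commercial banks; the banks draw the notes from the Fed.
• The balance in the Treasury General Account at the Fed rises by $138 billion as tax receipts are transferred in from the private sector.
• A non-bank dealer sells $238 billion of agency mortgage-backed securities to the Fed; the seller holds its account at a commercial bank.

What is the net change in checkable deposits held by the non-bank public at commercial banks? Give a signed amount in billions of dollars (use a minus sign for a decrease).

Fed balance sheet:
  Assets:      Securities +$238B
  Liabilities: Bank reserves −$170B, Currency in circulation +$270B, Government deposits +$138B
Commercial banking system:
  Assets:      Reserves at CB −$170B
  Liabilities: Checkable deposits −$170B
So the change in checkable deposits held by the non-bank public at commercial banks is -$170 billion.

-$170 billion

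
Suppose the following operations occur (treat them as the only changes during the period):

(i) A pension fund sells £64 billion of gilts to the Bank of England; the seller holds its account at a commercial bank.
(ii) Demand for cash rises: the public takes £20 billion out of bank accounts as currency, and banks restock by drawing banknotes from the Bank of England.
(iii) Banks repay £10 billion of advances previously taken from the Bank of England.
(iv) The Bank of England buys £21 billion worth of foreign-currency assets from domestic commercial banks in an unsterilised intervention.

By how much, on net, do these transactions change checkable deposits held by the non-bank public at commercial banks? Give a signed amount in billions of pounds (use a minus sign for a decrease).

Asset purchase (from non-banks) £64 billion: non-bank counterparties' bank balances rise → +£64B.
Currency withdrawal £20 billion: non-bank counterparties' bank balances fall → −£20B.
Discount-window repayment £10 billion: the counterparty is a bank, so public deposits are unchanged → 0.
FX purchase £21 billion: the counterparty is a bank, so public deposits are unchanged → 0.
Net: 64 − 20 + 0 + 0 = +£44 billion.

+£44 billion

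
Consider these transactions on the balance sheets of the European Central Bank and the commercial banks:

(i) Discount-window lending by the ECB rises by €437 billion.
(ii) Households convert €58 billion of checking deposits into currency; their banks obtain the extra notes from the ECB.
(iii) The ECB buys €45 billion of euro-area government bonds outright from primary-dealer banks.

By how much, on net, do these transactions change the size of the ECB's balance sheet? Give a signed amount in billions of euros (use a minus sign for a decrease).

+€482 billion

ECB balance sheet:
  Assets:      Securities +€45B, Loans to banks +€437B
  Liabilities: Bank reserves +€424B, Currency in circulation +€58B
Change in total ECB assets = +€482 billion.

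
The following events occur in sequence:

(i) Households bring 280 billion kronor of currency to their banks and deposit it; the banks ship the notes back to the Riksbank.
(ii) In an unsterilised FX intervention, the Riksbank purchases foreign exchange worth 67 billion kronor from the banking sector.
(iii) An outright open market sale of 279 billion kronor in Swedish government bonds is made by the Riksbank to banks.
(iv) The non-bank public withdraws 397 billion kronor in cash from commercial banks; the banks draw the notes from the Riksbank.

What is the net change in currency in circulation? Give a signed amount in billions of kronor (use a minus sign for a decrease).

+117 billion

Riksbank balance sheet:
  Assets:      Securities −279B, Foreign assets +67B
  Liabilities: Bank reserves −329B, Currency in circulation +117B
Commercial banking system:
  Assets:      Reserves at CB −329B, Securities +279B, Foreign assets −67B
  Liabilities: Checkable deposits −117B
So the change in currency in circulation is +117 billion.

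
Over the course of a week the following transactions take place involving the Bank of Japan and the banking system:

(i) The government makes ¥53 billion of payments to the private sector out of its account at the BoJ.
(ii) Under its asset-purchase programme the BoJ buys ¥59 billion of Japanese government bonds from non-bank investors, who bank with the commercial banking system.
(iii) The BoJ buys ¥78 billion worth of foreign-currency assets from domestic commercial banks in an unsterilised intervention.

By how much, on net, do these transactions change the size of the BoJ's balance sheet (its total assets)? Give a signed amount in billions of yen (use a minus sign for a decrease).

BoJ balance sheet:
  Assets:      Securities +¥59B, Foreign assets +¥78B
  Liabilities: Bank reserves +¥190B, Government deposits −¥53B
Commercial banking system:
  Assets:      Reserves at CB +¥190B, Foreign assets −¥78B
  Liabilities: Checkable deposits +¥112B
Change in total BoJ assets = +¥137 billion.

+¥137 billion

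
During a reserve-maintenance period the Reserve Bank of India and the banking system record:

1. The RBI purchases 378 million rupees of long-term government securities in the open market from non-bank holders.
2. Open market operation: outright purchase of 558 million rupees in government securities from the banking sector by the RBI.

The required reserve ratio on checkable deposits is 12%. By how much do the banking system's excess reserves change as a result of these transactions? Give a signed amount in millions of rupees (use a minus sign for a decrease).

Asset purchase (from non-banks) 378 million rupees: reserves +378M, deposits +378M.
OMO purchase (from banks) 558 million rupees: reserves +558M, deposits 0.
Totals: Δreserves = +936M, Δdeposits = +378M.
Δrequired reserves = 12% × +378M = +45.36M.
Δexcess reserves = Δreserves − Δrequired = +936M − (+45.36M) = +890.64 million.

+890.64 million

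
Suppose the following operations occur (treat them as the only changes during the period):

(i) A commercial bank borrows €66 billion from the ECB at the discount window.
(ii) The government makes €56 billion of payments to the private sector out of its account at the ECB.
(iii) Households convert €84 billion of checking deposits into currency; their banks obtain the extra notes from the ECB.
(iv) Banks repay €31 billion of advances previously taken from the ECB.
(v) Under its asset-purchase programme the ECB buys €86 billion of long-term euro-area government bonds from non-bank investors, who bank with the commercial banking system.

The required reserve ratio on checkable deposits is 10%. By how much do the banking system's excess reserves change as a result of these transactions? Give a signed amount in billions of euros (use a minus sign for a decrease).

Discount-window loan €66 billion: reserves +€66B, deposits 0.
Government spending €56 billion: reserves +€56B, deposits +€56B.
Currency withdrawal €84 billion: reserves −€84B, deposits −€84B.
Discount-window repayment €31 billion: reserves −€31B, deposits 0.
Asset purchase (from non-banks) €86 billion: reserves +€86B, deposits +€86B.
Totals: Δreserves = +€93B, Δdeposits = +€58B.
Δrequired reserves = 10% × +€58B = +€5.8B.
Δexcess reserves = Δreserves − Δrequired = +€93B − (+€5.8B) = +€87.2 billion.

+€87.2 billion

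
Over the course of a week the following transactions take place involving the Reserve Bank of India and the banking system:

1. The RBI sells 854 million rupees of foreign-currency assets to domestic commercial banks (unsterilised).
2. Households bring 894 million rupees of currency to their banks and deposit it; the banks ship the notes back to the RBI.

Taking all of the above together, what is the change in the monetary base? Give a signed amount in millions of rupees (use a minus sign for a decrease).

-854 million

FX sale 854 million rupees: RBI balance sheet contracts → −854M.
Currency deposit 894 million rupees: just a shift between currency and reserves — both are base money → 0.
Net: −854 + 0 = -854 million.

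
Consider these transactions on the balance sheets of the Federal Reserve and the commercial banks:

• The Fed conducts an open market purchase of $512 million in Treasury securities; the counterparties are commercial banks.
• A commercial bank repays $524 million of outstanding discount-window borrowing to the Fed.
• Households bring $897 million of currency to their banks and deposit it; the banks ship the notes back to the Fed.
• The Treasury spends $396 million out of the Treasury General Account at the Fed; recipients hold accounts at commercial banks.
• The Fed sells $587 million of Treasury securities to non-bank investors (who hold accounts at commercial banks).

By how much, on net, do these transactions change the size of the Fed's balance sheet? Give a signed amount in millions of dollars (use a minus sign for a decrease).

OMO purchase (from banks) $512 million: a Fed asset is acquired → +$512M.
Discount-window repayment $524 million: a Fed asset is shed → −$524M.
Currency deposit $897 million: only the composition of liabilities changes → 0.
Government spending $396 million: only the composition of liabilities changes → 0.
Asset sale (to non-banks) $587 million: a Fed asset is shed → −$587M.
Net: 512 − 524 + 0 + 0 − 587 = -$599 million.

-$599 million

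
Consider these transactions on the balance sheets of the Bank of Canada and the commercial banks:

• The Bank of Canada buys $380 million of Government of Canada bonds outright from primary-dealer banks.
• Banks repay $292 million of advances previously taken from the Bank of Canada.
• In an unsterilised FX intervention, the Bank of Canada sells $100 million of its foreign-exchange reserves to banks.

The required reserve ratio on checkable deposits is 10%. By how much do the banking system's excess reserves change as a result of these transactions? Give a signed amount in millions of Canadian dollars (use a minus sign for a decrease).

-$12 million

OMO purchase (from banks) $380 million: reserves +$380M, deposits 0.
Discount-window repayment $292 million: reserves −$292M, deposits 0.
FX sale $100 million: reserves −$100M, deposits 0.
Totals: Δreserves = −$12M, Δdeposits = 0.
Δrequired reserves = 10% × 0 = 0.
Δexcess reserves = Δreserves − Δrequired = −$12M − (0) = -$12 million.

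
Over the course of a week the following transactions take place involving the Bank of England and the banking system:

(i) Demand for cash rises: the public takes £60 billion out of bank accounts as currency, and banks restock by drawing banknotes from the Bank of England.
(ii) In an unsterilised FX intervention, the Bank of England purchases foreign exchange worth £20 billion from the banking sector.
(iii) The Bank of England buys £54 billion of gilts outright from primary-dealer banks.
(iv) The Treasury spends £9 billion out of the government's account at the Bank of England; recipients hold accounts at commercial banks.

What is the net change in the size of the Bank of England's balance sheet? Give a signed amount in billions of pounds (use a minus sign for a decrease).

Currency withdrawal £60 billion: only the composition of liabilities changes → 0.
FX purchase £20 billion: a Bank of England asset is acquired → +£20B.
OMO purchase (from banks) £54 billion: a Bank of England asset is acquired → +£54B.
Government spending £9 billion: only the composition of liabilities changes → 0.
Net: 0 + 20 + 54 + 0 = +£74 billion.

+£74 billion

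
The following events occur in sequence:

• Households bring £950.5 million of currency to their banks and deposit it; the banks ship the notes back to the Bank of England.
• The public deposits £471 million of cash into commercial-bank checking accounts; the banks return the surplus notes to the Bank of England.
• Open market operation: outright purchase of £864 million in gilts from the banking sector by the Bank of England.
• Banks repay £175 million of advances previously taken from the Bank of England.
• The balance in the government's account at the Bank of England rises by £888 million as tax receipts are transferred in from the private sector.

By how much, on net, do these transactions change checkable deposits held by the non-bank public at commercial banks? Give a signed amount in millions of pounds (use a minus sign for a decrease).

+£533.5 million

Currency deposit £950.5 million: non-bank counterparties' bank balances rise → +£950.5M.
Currency deposit £471 million: non-bank counterparties' bank balances rise → +£471M.
OMO purchase (from banks) £864 million: the counterparty is a bank, so public deposits are unchanged → 0.
Discount-window repayment £175 million: the counterparty is a bank, so public deposits are unchanged → 0.
Government account inflow £888 million: non-bank counterparties' bank balances fall → −£888M.
Net: 950.5 + 471 + 0 + 0 − 888 = +£533.5 million.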